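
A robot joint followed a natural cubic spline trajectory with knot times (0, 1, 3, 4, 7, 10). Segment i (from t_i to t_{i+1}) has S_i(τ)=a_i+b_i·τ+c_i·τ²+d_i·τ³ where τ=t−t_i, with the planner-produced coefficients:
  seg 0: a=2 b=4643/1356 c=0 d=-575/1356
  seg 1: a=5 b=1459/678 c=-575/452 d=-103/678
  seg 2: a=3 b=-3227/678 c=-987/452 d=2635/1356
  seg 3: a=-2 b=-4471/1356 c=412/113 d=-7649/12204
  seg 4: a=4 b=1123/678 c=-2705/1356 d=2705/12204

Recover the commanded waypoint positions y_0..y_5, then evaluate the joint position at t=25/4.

y_0=2 y_1=5 y_2=3 y_3=-2 y_4=4 y_5=-3
S(25/4) = 54965/28928

y_0 = S_0(0) = a_0 = 2
y_1 = S_1(0) = a_1 = 5
y_2 = S_2(0) = a_2 = 3
y_3 = S_3(0) = a_3 = -2
y_4 = S_4(0) = a_4 = 4
y_5 = S_4(3) = -3
t_q=25/4 is in segment 3 (τ=9/4); S_3(τ)=54965/28928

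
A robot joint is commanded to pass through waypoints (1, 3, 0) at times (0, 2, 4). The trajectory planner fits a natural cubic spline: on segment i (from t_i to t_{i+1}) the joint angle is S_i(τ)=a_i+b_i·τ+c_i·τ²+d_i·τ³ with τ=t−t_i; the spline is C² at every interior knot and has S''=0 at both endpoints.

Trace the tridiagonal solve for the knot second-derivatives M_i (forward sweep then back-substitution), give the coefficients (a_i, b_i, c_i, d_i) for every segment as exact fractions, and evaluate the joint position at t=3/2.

  seg 0: a=1 b=13/8 c=0 d=-5/32
  seg 1: a=3 b=-1/4 c=-15/16 d=5/32
S(3/2) = 745/256

Δ: Δ0=1, Δ1=-3/2
row 1: diag=8, rhs=-15; c'=1/4, d'=-15/8
back: M1=-15/8
M: M0=0, M1=-15/8, M2=0
seg 0: a=1, c=M0/2=0, d=(M1−M0)/(6·2)=-5/32, b=Δ0−h0·(2M0+M1)/6=13/8
seg 1: a=3, c=M1/2=-15/16, d=(M2−M1)/(6·2)=5/32, b=Δ1−h1·(2M1+M2)/6=-1/4
t_q=3/2 → seg 0, τ=3/2; S=1+13/8·τ+0·τ²+-5/32·τ³=745/256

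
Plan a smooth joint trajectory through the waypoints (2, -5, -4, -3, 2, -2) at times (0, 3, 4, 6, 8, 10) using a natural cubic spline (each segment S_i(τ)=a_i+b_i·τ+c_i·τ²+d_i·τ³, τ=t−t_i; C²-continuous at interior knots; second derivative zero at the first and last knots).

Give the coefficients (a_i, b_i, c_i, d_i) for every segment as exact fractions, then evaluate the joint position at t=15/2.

Δ: Δ0=-7/3, Δ1=1, Δ2=1/2, Δ3=5/2, Δ4=-2
row 1: diag=8, rhs=20; c'=1/8, d'=5/2
row 2: denom=6−1·1/8=47/8; d'=(-3−1·5/2)/(47/8)=-44/47
row 3: denom=8−2·16/47=344/47; d'=(12−2·-44/47)/(344/47)=163/86
row 4: denom=8−2·47/172=641/86; d'=(-27−2·163/86)/(641/86)=-2648/641
back: M4=-2648/641
back: M3=163/86−47/172·-2648/641=3877/1282
back: M2=-44/47−16/47·3877/1282=-1260/641
back: M1=5/2−1/8·-1260/641=1760/641
M: M0=0, M1=1760/641, M2=-1260/641, M3=3877/1282, M4=-2648/641, M5=0
seg 0: a=2, c=M0/2=0, d=(M1−M0)/(6·3)=880/5769, b=Δ0−h0·(2M0+M1)/6=-7127/1923
seg 1: a=-5, c=M1/2=880/641, d=(M2−M1)/(6·1)=-1510/1923, b=Δ1−h1·(2M1+M2)/6=793/1923
seg 2: a=-4, c=M2/2=-630/641, d=(M3−M2)/(6·2)=6397/15384, b=Δ2−h2·(2M2+M3)/6=1543/1923
seg 3: a=-3, c=M3/2=3877/2564, d=(M4−M3)/(6·2)=-9173/15384, b=Δ3−h3·(2M3+M4)/6=7157/3846
seg 4: a=2, c=M4/2=-1324/641, d=(M5−M4)/(6·2)=662/1923, b=Δ4−h4·(2M4+M5)/6=1450/1923
t_q=15/2 → seg 3, τ=3/2; S=-3+7157/3846·τ+3877/2564·τ²+-9173/15384·τ³=48455/41024

  seg 0: a=2 b=-7127/1923 c=0 d=880/5769
  seg 1: a=-5 b=793/1923 c=880/641 d=-1510/1923
  seg 2: a=-4 b=1543/1923 c=-630/641 d=6397/15384
  seg 3: a=-3 b=7157/3846 c=3877/2564 d=-9173/15384
  seg 4: a=2 b=1450/1923 c=-1324/641 d=662/1923
S(15/2) = 48455/41024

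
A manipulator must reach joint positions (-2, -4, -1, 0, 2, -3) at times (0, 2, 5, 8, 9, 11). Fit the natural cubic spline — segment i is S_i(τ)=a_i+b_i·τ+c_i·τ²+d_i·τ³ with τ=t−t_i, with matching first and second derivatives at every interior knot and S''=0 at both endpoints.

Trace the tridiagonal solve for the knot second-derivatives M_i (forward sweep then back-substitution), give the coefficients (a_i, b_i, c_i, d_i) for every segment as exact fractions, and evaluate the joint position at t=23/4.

Δ: Δ0=-1, Δ1=1, Δ2=1/3, Δ3=2, Δ4=-5/2
row 1: diag=10, rhs=12; c'=3/10, d'=6/5
row 2: denom=12−3·3/10=111/10; d'=(-4−3·6/5)/(111/10)=-76/111
row 3: denom=8−3·10/37=266/37; d'=(10−3·-76/111)/(266/37)=223/133
row 4: denom=6−1·37/266=1559/266; d'=(-27−1·223/133)/(1559/266)=-7628/1559
back: M4=-7628/1559
back: M3=223/133−37/266·-7628/1559=3675/1559
back: M2=-76/111−10/37·3675/1559=-6182/4677
back: M1=6/5−3/10·-6182/4677=2489/1559
M: M0=0, M1=2489/1559, M2=-6182/4677, M3=3675/1559, M4=-7628/1559, M5=0
seg 0: a=-2, c=M0/2=0, d=(M1−M0)/(6·2)=2489/18708, b=Δ0−h0·(2M0+M1)/6=-7166/4677
seg 1: a=-4, c=M1/2=2489/3118, d=(M2−M1)/(6·3)=-13649/84186, b=Δ1−h1·(2M1+M2)/6=301/4677
seg 2: a=-1, c=M2/2=-3091/4677, d=(M3−M2)/(6·3)=17207/84186, b=Δ2−h2·(2M2+M3)/6=4457/9354
seg 3: a=0, c=M3/2=3675/3118, d=(M4−M3)/(6·1)=-11303/9354, b=Δ3−h3·(2M3+M4)/6=9493/4677
seg 4: a=2, c=M4/2=-3814/1559, d=(M5−M4)/(6·2)=1907/4677, b=Δ4−h4·(2M4+M5)/6=7127/9354
t_q=23/4 → seg 2, τ=3/4; S=-1+4457/9354·τ+-3091/4677·τ²+17207/84186·τ³=-185217/199552

  seg 0: a=-2 b=-7166/4677 c=0 d=2489/18708
  seg 1: a=-4 b=301/4677 c=2489/3118 d=-13649/84186
  seg 2: a=-1 b=4457/9354 c=-3091/4677 d=17207/84186
  seg 3: a=0 b=9493/4677 c=3675/3118 d=-11303/9354
  seg 4: a=2 b=7127/9354 c=-3814/1559 d=1907/4677
S(23/4) = -185217/199552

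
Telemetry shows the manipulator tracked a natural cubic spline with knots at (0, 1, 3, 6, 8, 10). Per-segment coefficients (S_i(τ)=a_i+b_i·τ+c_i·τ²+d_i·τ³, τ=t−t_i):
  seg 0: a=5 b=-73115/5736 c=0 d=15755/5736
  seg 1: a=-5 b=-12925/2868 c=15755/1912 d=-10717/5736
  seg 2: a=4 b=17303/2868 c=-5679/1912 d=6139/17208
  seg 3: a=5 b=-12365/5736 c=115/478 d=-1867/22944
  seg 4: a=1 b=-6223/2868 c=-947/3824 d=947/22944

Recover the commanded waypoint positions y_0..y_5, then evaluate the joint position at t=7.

y_0=5 y_1=-5 y_2=4 y_3=5 y_4=1 y_5=-4
S(7) = 22971/7648

y_0 = S_0(0) = a_0 = 5
y_1 = S_1(0) = a_1 = -5
y_2 = S_2(0) = a_2 = 4
y_3 = S_3(0) = a_3 = 5
y_4 = S_4(0) = a_4 = 1
y_5 = S_4(2) = -4
t_q=7 is in segment 3 (τ=1); S_3(τ)=22971/7648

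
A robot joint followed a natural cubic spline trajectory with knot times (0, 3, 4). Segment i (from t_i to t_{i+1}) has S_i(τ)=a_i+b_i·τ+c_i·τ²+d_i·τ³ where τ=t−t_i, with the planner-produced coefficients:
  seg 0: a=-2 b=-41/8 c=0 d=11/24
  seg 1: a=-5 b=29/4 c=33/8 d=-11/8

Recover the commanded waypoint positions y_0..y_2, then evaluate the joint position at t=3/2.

y_0=-2 y_1=-5 y_2=5
S(3/2) = -521/64

y_0 = S_0(0) = a_0 = -2
y_1 = S_1(0) = a_1 = -5
y_2 = S_1(1) = 5
t_q=3/2 is in segment 0 (τ=3/2); S_0(τ)=-521/64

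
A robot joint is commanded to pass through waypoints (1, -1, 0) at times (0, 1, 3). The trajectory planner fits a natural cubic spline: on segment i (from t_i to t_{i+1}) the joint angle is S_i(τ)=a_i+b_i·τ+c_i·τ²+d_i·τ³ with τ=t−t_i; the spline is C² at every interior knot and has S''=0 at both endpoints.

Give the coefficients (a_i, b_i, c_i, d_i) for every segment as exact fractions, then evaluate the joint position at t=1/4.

Δ: Δ0=-2, Δ1=1/2
row 1: diag=6, rhs=15; c'=1/3, d'=5/2
back: M1=5/2
M: M0=0, M1=5/2, M2=0
seg 0: a=1, c=M0/2=0, d=(M1−M0)/(6·1)=5/12, b=Δ0−h0·(2M0+M1)/6=-29/12
seg 1: a=-1, c=M1/2=5/4, d=(M2−M1)/(6·2)=-5/24, b=Δ1−h1·(2M1+M2)/6=-7/6
t_q=1/4 → seg 0, τ=1/4; S=1+-29/12·τ+0·τ²+5/12·τ³=103/256

  seg 0: a=1 b=-29/12 c=0 d=5/12
  seg 1: a=-1 b=-7/6 c=5/4 d=-5/24
S(1/4) = 103/256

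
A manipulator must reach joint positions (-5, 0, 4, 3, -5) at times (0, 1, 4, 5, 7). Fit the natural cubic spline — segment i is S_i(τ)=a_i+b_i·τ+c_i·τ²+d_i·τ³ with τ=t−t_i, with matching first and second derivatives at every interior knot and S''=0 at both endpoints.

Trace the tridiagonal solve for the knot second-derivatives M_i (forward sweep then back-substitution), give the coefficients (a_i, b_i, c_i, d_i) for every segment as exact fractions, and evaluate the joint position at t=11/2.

  seg 0: a=-5 b=2624/483 c=0 d=-209/483
  seg 1: a=0 b=1997/483 c=-209/161 d=176/1449
  seg 2: a=4 b=-181/483 c=-33/161 d=-29/69
  seg 3: a=3 b=-988/483 c=-236/161 d=118/483
S(11/2) = 151/92

Δ: Δ0=5, Δ1=4/3, Δ2=-1, Δ3=-4
row 1: diag=8, rhs=-22; c'=3/8, d'=-11/4
row 2: denom=8−3·3/8=55/8; d'=(-14−3·-11/4)/(55/8)=-46/55
row 3: denom=6−1·8/55=322/55; d'=(-18−1·-46/55)/(322/55)=-472/161
back: M3=-472/161
back: M2=-46/55−8/55·-472/161=-66/161
back: M1=-11/4−3/8·-66/161=-418/161
M: M0=0, M1=-418/161, M2=-66/161, M3=-472/161, M4=0
seg 0: a=-5, c=M0/2=0, d=(M1−M0)/(6·1)=-209/483, b=Δ0−h0·(2M0+M1)/6=2624/483
seg 1: a=0, c=M1/2=-209/161, d=(M2−M1)/(6·3)=176/1449, b=Δ1−h1·(2M1+M2)/6=1997/483
seg 2: a=4, c=M2/2=-33/161, d=(M3−M2)/(6·1)=-29/69, b=Δ2−h2·(2M2+M3)/6=-181/483
seg 3: a=3, c=M3/2=-236/161, d=(M4−M3)/(6·2)=118/483, b=Δ3−h3·(2M3+M4)/6=-988/483
t_q=11/2 → seg 3, τ=1/2; S=3+-988/483·τ+-236/161·τ²+118/483·τ³=151/92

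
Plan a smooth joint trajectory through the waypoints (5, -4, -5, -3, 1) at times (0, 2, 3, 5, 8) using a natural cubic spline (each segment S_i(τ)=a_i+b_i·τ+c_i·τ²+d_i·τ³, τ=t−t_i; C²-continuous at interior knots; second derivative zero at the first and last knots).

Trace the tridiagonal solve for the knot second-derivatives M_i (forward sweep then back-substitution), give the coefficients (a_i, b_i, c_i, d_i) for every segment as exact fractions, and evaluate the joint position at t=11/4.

Δ: Δ0=-9/2, Δ1=-1, Δ2=1, Δ3=4/3
row 1: diag=6, rhs=21; c'=1/6, d'=7/2
row 2: denom=6−1·1/6=35/6; d'=(12−1·7/2)/(35/6)=51/35
row 3: denom=10−2·12/35=326/35; d'=(2−2·51/35)/(326/35)=-16/163
back: M3=-16/163
back: M2=51/35−12/35·-16/163=243/163
back: M1=7/2−1/6·243/163=530/163
M: M0=0, M1=530/163, M2=243/163, M3=-16/163, M4=0
seg 0: a=5, c=M0/2=0, d=(M1−M0)/(6·2)=265/978, b=Δ0−h0·(2M0+M1)/6=-5461/978
seg 1: a=-4, c=M1/2=265/163, d=(M2−M1)/(6·1)=-287/978, b=Δ1−h1·(2M1+M2)/6=-2281/978
seg 2: a=-5, c=M2/2=243/326, d=(M3−M2)/(6·2)=-259/1956, b=Δ2−h2·(2M2+M3)/6=19/489
seg 3: a=-3, c=M3/2=-8/163, d=(M4−M3)/(6·3)=8/1467, b=Δ3−h3·(2M3+M4)/6=700/489
t_q=11/4 → seg 1, τ=3/4; S=-4+-2281/978·τ+265/163·τ²+-287/978·τ³=-103455/20864

  seg 0: a=5 b=-5461/978 c=0 d=265/978
  seg 1: a=-4 b=-2281/978 c=265/163 d=-287/978
  seg 2: a=-5 b=19/489 c=243/326 d=-259/1956
  seg 3: a=-3 b=700/489 c=-8/163 d=8/1467
S(11/4) = -103455/20864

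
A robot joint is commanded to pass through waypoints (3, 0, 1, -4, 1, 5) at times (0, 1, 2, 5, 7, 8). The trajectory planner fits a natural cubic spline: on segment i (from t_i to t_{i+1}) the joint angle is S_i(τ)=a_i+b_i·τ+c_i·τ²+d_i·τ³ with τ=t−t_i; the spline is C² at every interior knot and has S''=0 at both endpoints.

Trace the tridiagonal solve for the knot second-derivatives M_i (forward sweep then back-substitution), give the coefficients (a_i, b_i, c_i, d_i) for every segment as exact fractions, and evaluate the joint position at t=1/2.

Δ: Δ0=-3, Δ1=1, Δ2=-5/3, Δ3=5/2, Δ4=4
row 1: diag=4, rhs=24; c'=1/4, d'=6
row 2: denom=8−1·1/4=31/4; d'=(-16−1·6)/(31/4)=-88/31
row 3: denom=10−3·12/31=274/31; d'=(25−3·-88/31)/(274/31)=1039/274
row 4: denom=6−2·31/137=760/137; d'=(9−2·1039/274)/(760/137)=97/380
back: M4=97/380
back: M3=1039/274−31/137·97/380=1419/380
back: M2=-88/31−12/31·1419/380=-407/95
back: M1=6−1/4·-407/95=2687/380
M: M0=0, M1=2687/380, M2=-407/95, M3=1419/380, M4=97/380, M5=0
seg 0: a=3, c=M0/2=0, d=(M1−M0)/(6·1)=2687/2280, b=Δ0−h0·(2M0+M1)/6=-9527/2280
seg 1: a=0, c=M1/2=2687/760, d=(M2−M1)/(6·1)=-863/456, b=Δ1−h1·(2M1+M2)/6=-733/1140
seg 2: a=1, c=M2/2=-407/190, d=(M3−M2)/(6·3)=3047/6840, b=Δ2−h2·(2M2+M3)/6=1711/2280
seg 3: a=-4, c=M3/2=1419/760, d=(M4−M3)/(6·2)=-661/2280, b=Δ3−h3·(2M3+M4)/6=-17/228
seg 4: a=1, c=M4/2=97/760, d=(M5−M4)/(6·1)=-97/2280, b=Δ4−h4·(2M4+M5)/6=4463/1140
t_q=1/2 → seg 0, τ=1/2; S=3+-9527/2280·τ+0·τ²+2687/2280·τ³=6433/6080

  seg 0: a=3 b=-9527/2280 c=0 d=2687/2280
  seg 1: a=0 b=-733/1140 c=2687/760 d=-863/456
  seg 2: a=1 b=1711/2280 c=-407/190 d=3047/6840
  seg 3: a=-4 b=-17/228 c=1419/760 d=-661/2280
  seg 4: a=1 b=4463/1140 c=97/760 d=-97/2280
S(1/2) = 6433/6080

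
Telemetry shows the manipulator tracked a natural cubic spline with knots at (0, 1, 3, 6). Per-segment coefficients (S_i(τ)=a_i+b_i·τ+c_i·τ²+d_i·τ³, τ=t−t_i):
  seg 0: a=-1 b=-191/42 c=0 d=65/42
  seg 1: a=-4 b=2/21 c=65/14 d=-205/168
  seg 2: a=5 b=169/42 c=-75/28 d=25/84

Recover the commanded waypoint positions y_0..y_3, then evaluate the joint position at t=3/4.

y_0 = S_0(0) = a_0 = -1
y_1 = S_1(0) = a_1 = -4
y_2 = S_2(0) = a_2 = 5
y_3 = S_2(3) = 1
t_q=3/4 is in segment 0 (τ=3/4); S_0(τ)=-481/128

y_0=-1 y_1=-4 y_2=5 y_3=1
S(3/4) = -481/128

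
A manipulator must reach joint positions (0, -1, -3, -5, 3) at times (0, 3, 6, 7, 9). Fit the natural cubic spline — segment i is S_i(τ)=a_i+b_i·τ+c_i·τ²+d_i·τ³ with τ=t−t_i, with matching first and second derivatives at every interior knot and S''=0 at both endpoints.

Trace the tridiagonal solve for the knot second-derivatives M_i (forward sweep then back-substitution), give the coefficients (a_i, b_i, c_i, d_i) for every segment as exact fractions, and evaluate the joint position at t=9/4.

  seg 0: a=0 b=-83/170 c=0 d=79/4590
  seg 1: a=-1 b=-2/85 c=79/510 d=-113/918
  seg 2: a=-3 b=-411/170 c=-81/85 d=233/170
  seg 3: a=-5 b=-18/85 c=537/170 d=-179/340
S(9/4) = -9819/10880

Δ: Δ0=-1/3, Δ1=-2/3, Δ2=-2, Δ3=4
row 1: diag=12, rhs=-2; c'=1/4, d'=-1/6
row 2: denom=8−3·1/4=29/4; d'=(-8−3·-1/6)/(29/4)=-30/29
row 3: denom=6−1·4/29=170/29; d'=(36−1·-30/29)/(170/29)=537/85
back: M3=537/85
back: M2=-30/29−4/29·537/85=-162/85
back: M1=-1/6−1/4·-162/85=79/255
M: M0=0, M1=79/255, M2=-162/85, M3=537/85, M4=0
seg 0: a=0, c=M0/2=0, d=(M1−M0)/(6·3)=79/4590, b=Δ0−h0·(2M0+M1)/6=-83/170
seg 1: a=-1, c=M1/2=79/510, d=(M2−M1)/(6·3)=-113/918, b=Δ1−h1·(2M1+M2)/6=-2/85
seg 2: a=-3, c=M2/2=-81/85, d=(M3−M2)/(6·1)=233/170, b=Δ2−h2·(2M2+M3)/6=-411/170
seg 3: a=-5, c=M3/2=537/170, d=(M4−M3)/(6·2)=-179/340, b=Δ3−h3·(2M3+M4)/6=-18/85
t_q=9/4 → seg 0, τ=9/4; S=0+-83/170·τ+0·τ²+79/4590·τ³=-9819/10880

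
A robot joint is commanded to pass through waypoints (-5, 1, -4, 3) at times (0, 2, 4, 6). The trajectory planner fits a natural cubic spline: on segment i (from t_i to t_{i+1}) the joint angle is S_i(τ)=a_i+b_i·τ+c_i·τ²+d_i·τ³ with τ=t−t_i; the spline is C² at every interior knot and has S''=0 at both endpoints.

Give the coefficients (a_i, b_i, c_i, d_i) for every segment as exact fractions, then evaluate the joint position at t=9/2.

  seg 0: a=-5 b=73/15 c=0 d=-7/15
  seg 1: a=1 b=-11/15 c=-14/5 d=23/24
  seg 2: a=-4 b=-13/30 c=59/20 d=-59/120
S(9/2) = -1133/320

Δ: Δ0=3, Δ1=-5/2, Δ2=7/2
row 1: diag=8, rhs=-33; c'=1/4, d'=-33/8
row 2: denom=8−2·1/4=15/2; d'=(36−2·-33/8)/(15/2)=59/10
back: M2=59/10
back: M1=-33/8−1/4·59/10=-28/5
M: M0=0, M1=-28/5, M2=59/10, M3=0
seg 0: a=-5, c=M0/2=0, d=(M1−M0)/(6·2)=-7/15, b=Δ0−h0·(2M0+M1)/6=73/15
seg 1: a=1, c=M1/2=-14/5, d=(M2−M1)/(6·2)=23/24, b=Δ1−h1·(2M1+M2)/6=-11/15
seg 2: a=-4, c=M2/2=59/20, d=(M3−M2)/(6·2)=-59/120, b=Δ2−h2·(2M2+M3)/6=-13/30
t_q=9/2 → seg 2, τ=1/2; S=-4+-13/30·τ+59/20·τ²+-59/120·τ³=-1133/320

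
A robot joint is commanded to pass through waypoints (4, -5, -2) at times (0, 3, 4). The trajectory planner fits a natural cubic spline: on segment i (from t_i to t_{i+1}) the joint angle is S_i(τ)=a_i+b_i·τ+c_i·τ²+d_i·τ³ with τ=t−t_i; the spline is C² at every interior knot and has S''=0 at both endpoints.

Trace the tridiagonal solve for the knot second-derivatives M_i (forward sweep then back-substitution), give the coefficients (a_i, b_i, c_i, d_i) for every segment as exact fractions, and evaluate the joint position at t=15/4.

  seg 0: a=4 b=-21/4 c=0 d=1/4
  seg 1: a=-5 b=3/2 c=9/4 d=-3/4
S(15/4) = -749/256

Δ: Δ0=-3, Δ1=3
row 1: diag=8, rhs=36; c'=1/8, d'=9/2
back: M1=9/2
M: M0=0, M1=9/2, M2=0
seg 0: a=4, c=M0/2=0, d=(M1−M0)/(6·3)=1/4, b=Δ0−h0·(2M0+M1)/6=-21/4
seg 1: a=-5, c=M1/2=9/4, d=(M2−M1)/(6·1)=-3/4, b=Δ1−h1·(2M1+M2)/6=3/2
t_q=15/4 → seg 1, τ=3/4; S=-5+3/2·τ+9/4·τ²+-3/4·τ³=-749/256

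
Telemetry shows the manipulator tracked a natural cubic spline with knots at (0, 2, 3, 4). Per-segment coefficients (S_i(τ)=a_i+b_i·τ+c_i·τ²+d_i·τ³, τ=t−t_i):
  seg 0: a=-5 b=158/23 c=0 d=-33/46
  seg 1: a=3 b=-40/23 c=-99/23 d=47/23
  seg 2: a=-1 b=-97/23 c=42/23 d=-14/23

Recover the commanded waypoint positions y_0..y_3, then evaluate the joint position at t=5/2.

y_0 = S_0(0) = a_0 = -5
y_1 = S_1(0) = a_1 = 3
y_2 = S_2(0) = a_2 = -1
y_3 = S_2(1) = -4
t_q=5/2 is in segment 1 (τ=1/2); S_1(τ)=241/184

y_0=-5 y_1=3 y_2=-1 y_3=-4
S(5/2) = 241/184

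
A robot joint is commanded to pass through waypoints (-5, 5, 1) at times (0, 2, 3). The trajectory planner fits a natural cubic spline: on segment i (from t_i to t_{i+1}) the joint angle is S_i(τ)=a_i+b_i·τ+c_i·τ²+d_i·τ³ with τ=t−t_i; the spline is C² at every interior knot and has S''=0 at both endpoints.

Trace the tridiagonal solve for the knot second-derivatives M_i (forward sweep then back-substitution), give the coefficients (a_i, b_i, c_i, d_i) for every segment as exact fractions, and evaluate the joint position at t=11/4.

Δ: Δ0=5, Δ1=-4
row 1: diag=6, rhs=-54; c'=1/6, d'=-9
back: M1=-9
M: M0=0, M1=-9, M2=0
seg 0: a=-5, c=M0/2=0, d=(M1−M0)/(6·2)=-3/4, b=Δ0−h0·(2M0+M1)/6=8
seg 1: a=5, c=M1/2=-9/2, d=(M2−M1)/(6·1)=3/2, b=Δ1−h1·(2M1+M2)/6=-1
t_q=11/4 → seg 1, τ=3/4; S=5+-1·τ+-9/2·τ²+3/2·τ³=301/128

  seg 0: a=-5 b=8 c=0 d=-3/4
  seg 1: a=5 b=-1 c=-9/2 d=3/2
S(11/4) = 301/128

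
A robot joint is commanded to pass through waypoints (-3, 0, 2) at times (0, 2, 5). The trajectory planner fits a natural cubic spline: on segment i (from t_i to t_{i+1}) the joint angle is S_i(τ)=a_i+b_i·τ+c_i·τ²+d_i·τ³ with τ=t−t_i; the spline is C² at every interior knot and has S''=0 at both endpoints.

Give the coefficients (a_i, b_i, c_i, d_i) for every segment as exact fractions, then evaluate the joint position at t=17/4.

  seg 0: a=-3 b=5/3 c=0 d=-1/24
  seg 1: a=0 b=7/6 c=-1/4 d=1/36
S(17/4) = 429/256

Δ: Δ0=3/2, Δ1=2/3
row 1: diag=10, rhs=-5; c'=3/10, d'=-1/2
back: M1=-1/2
M: M0=0, M1=-1/2, M2=0
seg 0: a=-3, c=M0/2=0, d=(M1−M0)/(6·2)=-1/24, b=Δ0−h0·(2M0+M1)/6=5/3
seg 1: a=0, c=M1/2=-1/4, d=(M2−M1)/(6·3)=1/36, b=Δ1−h1·(2M1+M2)/6=7/6
t_q=17/4 → seg 1, τ=9/4; S=0+7/6·τ+-1/4·τ²+1/36·τ³=429/256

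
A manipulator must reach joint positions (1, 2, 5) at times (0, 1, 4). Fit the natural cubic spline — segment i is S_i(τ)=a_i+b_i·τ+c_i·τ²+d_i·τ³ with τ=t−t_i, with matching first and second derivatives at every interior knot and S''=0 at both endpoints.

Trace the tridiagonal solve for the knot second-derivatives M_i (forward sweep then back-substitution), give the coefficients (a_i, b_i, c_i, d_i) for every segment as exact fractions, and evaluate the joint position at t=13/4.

  seg 0: a=1 b=1 c=0 d=0
  seg 1: a=2 b=1 c=0 d=0
S(13/4) = 17/4

Δ: Δ0=1, Δ1=1
row 1: diag=8, rhs=0; c'=3/8, d'=0
back: M1=0
M: M0=0, M1=0, M2=0
seg 0: a=1, c=M0/2=0, d=(M1−M0)/(6·1)=0, b=Δ0−h0·(2M0+M1)/6=1
seg 1: a=2, c=M1/2=0, d=(M2−M1)/(6·3)=0, b=Δ1−h1·(2M1+M2)/6=1
t_q=13/4 → seg 1, τ=9/4; S=2+1·τ+0·τ²+0·τ³=17/4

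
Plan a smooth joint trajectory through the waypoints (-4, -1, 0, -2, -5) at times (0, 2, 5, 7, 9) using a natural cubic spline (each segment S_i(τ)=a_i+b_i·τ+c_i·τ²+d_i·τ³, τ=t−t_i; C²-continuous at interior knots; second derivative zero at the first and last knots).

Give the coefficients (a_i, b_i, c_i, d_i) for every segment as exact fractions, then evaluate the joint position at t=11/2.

  seg 0: a=-4 b=1727/1032 c=0 d=-179/4128
  seg 1: a=-1 b=595/516 c=-179/688 d=-3/688
  seg 2: a=0 b=-1085/2064 c=-103/344 d=257/8256
  seg 3: a=-2 b=-1393/1032 c=-155/1376 d=155/8256
S(11/2) = -7349/22016

Δ: Δ0=3/2, Δ1=1/3, Δ2=-1, Δ3=-3/2
row 1: diag=10, rhs=-7; c'=3/10, d'=-7/10
row 2: denom=10−3·3/10=91/10; d'=(-8−3·-7/10)/(91/10)=-59/91
row 3: denom=8−2·20/91=688/91; d'=(-3−2·-59/91)/(688/91)=-155/688
back: M3=-155/688
back: M2=-59/91−20/91·-155/688=-103/172
back: M1=-7/10−3/10·-103/172=-179/344
M: M0=0, M1=-179/344, M2=-103/172, M3=-155/688, M4=0
seg 0: a=-4, c=M0/2=0, d=(M1−M0)/(6·2)=-179/4128, b=Δ0−h0·(2M0+M1)/6=1727/1032
seg 1: a=-1, c=M1/2=-179/688, d=(M2−M1)/(6·3)=-3/688, b=Δ1−h1·(2M1+M2)/6=595/516
seg 2: a=0, c=M2/2=-103/344, d=(M3−M2)/(6·2)=257/8256, b=Δ2−h2·(2M2+M3)/6=-1085/2064
seg 3: a=-2, c=M3/2=-155/1376, d=(M4−M3)/(6·2)=155/8256, b=Δ3−h3·(2M3+M4)/6=-1393/1032
t_q=11/2 → seg 2, τ=1/2; S=0+-1085/2064·τ+-103/344·τ²+257/8256·τ³=-7349/22016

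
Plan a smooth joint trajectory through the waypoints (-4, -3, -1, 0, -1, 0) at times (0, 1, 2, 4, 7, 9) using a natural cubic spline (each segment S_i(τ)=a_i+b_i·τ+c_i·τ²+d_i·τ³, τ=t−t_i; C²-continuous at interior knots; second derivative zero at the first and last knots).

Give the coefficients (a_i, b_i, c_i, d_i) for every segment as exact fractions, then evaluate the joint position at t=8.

  seg 0: a=-4 b=7873/11598 c=0 d=3725/11598
  seg 1: a=-3 b=9524/5799 c=3725/3866 d=-7027/11598
  seg 2: a=-1 b=20317/11598 c=-1651/1933 d=2647/23196
  seg 3: a=0 b=-3425/11598 c=-655/3866 d=101/1933
  seg 4: a=-1 b=1147/11598 c=1163/3866 d=-1163/23196
S(8) = -5029/7732

Δ: Δ0=1, Δ1=2, Δ2=1/2, Δ3=-1/3, Δ4=1/2
row 1: diag=4, rhs=6; c'=1/4, d'=3/2
row 2: denom=6−1·1/4=23/4; d'=(-9−1·3/2)/(23/4)=-42/23
row 3: denom=10−2·8/23=214/23; d'=(-5−2·-42/23)/(214/23)=-31/214
row 4: denom=10−3·69/214=1933/214; d'=(5−3·-31/214)/(1933/214)=1163/1933
back: M4=1163/1933
back: M3=-31/214−69/214·1163/1933=-655/1933
back: M2=-42/23−8/23·-655/1933=-3302/1933
back: M1=3/2−1/4·-3302/1933=3725/1933
M: M0=0, M1=3725/1933, M2=-3302/1933, M3=-655/1933, M4=1163/1933, M5=0
seg 0: a=-4, c=M0/2=0, d=(M1−M0)/(6·1)=3725/11598, b=Δ0−h0·(2M0+M1)/6=7873/11598
seg 1: a=-3, c=M1/2=3725/3866, d=(M2−M1)/(6·1)=-7027/11598, b=Δ1−h1·(2M1+M2)/6=9524/5799
seg 2: a=-1, c=M2/2=-1651/1933, d=(M3−M2)/(6·2)=2647/23196, b=Δ2−h2·(2M2+M3)/6=20317/11598
seg 3: a=0, c=M3/2=-655/3866, d=(M4−M3)/(6·3)=101/1933, b=Δ3−h3·(2M3+M4)/6=-3425/11598
seg 4: a=-1, c=M4/2=1163/3866, d=(M5−M4)/(6·2)=-1163/23196, b=Δ4−h4·(2M4+M5)/6=1147/11598
t_q=8 → seg 4, τ=1; S=-1+1147/11598·τ+1163/3866·τ²+-1163/23196·τ³=-5029/7732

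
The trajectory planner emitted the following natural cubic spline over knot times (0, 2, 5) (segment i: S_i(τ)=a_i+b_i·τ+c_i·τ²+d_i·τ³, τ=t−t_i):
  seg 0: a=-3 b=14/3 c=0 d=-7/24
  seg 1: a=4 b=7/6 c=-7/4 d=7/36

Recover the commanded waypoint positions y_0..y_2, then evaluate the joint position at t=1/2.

y_0=-3 y_1=4 y_2=-3
S(1/2) = -45/64

y_0 = S_0(0) = a_0 = -3
y_1 = S_1(0) = a_1 = 4
y_2 = S_1(3) = -3
t_q=1/2 is in segment 0 (τ=1/2); S_0(τ)=-45/64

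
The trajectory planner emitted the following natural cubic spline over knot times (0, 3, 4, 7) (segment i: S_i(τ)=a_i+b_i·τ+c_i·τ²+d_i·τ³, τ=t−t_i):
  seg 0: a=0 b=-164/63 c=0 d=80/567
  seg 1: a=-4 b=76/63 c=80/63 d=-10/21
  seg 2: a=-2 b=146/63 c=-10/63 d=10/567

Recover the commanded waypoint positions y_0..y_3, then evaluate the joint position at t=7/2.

y_0=0 y_1=-4 y_2=-2 y_3=4
S(7/2) = -113/36

y_0 = S_0(0) = a_0 = 0
y_1 = S_1(0) = a_1 = -4
y_2 = S_2(0) = a_2 = -2
y_3 = S_2(3) = 4
t_q=7/2 is in segment 1 (τ=1/2); S_1(τ)=-113/36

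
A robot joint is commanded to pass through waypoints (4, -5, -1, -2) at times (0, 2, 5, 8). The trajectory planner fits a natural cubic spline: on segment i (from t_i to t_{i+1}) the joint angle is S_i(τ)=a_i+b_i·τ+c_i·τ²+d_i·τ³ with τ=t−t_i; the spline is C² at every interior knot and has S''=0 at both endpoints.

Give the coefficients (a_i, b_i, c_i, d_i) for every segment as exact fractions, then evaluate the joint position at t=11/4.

  seg 0: a=4 b=-433/74 c=0 d=25/74
  seg 1: a=-5 b=-133/74 c=75/37 d=-655/1998
  seg 2: a=-1 b=56/37 c=-205/222 d=205/1998
S(11/4) = -25319/4736

Δ: Δ0=-9/2, Δ1=4/3, Δ2=-1/3
row 1: diag=10, rhs=35; c'=3/10, d'=7/2
row 2: denom=12−3·3/10=111/10; d'=(-10−3·7/2)/(111/10)=-205/111
back: M2=-205/111
back: M1=7/2−3/10·-205/111=150/37
M: M0=0, M1=150/37, M2=-205/111, M3=0
seg 0: a=4, c=M0/2=0, d=(M1−M0)/(6·2)=25/74, b=Δ0−h0·(2M0+M1)/6=-433/74
seg 1: a=-5, c=M1/2=75/37, d=(M2−M1)/(6·3)=-655/1998, b=Δ1−h1·(2M1+M2)/6=-133/74
seg 2: a=-1, c=M2/2=-205/222, d=(M3−M2)/(6·3)=205/1998, b=Δ2−h2·(2M2+M3)/6=56/37
t_q=11/4 → seg 1, τ=3/4; S=-5+-133/74·τ+75/37·τ²+-655/1998·τ³=-25319/4736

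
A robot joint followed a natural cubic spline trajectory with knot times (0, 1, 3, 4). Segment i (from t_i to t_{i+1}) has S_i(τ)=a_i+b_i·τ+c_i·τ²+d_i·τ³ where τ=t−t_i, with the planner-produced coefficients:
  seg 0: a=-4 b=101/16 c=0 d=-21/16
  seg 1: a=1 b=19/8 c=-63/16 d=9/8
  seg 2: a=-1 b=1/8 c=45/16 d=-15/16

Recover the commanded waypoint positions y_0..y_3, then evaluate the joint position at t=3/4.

y_0 = S_0(0) = a_0 = -4
y_1 = S_1(0) = a_1 = 1
y_2 = S_2(0) = a_2 = -1
y_3 = S_2(1) = 1
t_q=3/4 is in segment 0 (τ=3/4); S_0(τ)=185/1024

y_0=-4 y_1=1 y_2=-1 y_3=1
S(3/4) = 185/1024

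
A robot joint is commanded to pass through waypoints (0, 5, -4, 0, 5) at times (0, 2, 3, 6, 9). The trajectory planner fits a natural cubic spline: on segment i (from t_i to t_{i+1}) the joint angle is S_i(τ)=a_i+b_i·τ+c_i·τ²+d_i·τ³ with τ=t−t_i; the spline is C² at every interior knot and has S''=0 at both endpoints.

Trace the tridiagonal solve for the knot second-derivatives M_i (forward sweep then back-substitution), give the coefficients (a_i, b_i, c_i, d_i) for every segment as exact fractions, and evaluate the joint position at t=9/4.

  seg 0: a=0 b=587/85 c=0 d=-749/680
  seg 1: a=5 b=-1073/170 c=-2247/340 d=1333/340
  seg 2: a=-4 b=-2641/340 c=438/85 d=-1297/1836
  seg 3: a=0 b=693/170 c=-1229/1020 d=1229/9180
S(9/4) = 66809/21760

Δ: Δ0=5/2, Δ1=-9, Δ2=4/3, Δ3=5/3
row 1: diag=6, rhs=-69; c'=1/6, d'=-23/2
row 2: denom=8−1·1/6=47/6; d'=(62−1·-23/2)/(47/6)=441/47
row 3: denom=12−3·18/47=510/47; d'=(2−3·441/47)/(510/47)=-1229/510
back: M3=-1229/510
back: M2=441/47−18/47·-1229/510=876/85
back: M1=-23/2−1/6·876/85=-2247/170
M: M0=0, M1=-2247/170, M2=876/85, M3=-1229/510, M4=0
seg 0: a=0, c=M0/2=0, d=(M1−M0)/(6·2)=-749/680, b=Δ0−h0·(2M0+M1)/6=587/85
seg 1: a=5, c=M1/2=-2247/340, d=(M2−M1)/(6·1)=1333/340, b=Δ1−h1·(2M1+M2)/6=-1073/170
seg 2: a=-4, c=M2/2=438/85, d=(M3−M2)/(6·3)=-1297/1836, b=Δ2−h2·(2M2+M3)/6=-2641/340
seg 3: a=0, c=M3/2=-1229/1020, d=(M4−M3)/(6·3)=1229/9180, b=Δ3−h3·(2M3+M4)/6=693/170
t_q=9/4 → seg 1, τ=1/4; S=5+-1073/170·τ+-2247/340·τ²+1333/340·τ³=66809/21760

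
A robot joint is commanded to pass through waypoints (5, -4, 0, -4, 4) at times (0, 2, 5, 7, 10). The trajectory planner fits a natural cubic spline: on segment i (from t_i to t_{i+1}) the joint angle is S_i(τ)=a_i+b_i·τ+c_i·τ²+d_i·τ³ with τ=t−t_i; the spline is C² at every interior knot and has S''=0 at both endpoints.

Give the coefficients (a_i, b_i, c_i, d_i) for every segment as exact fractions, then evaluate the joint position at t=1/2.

  seg 0: a=5 b=-5291/870 c=0 d=172/435
  seg 1: a=-4 b=-1163/870 c=344/145 d=-3869/7830
  seg 2: a=0 b=-193/435 c=-361/174 d=94/145
  seg 3: a=-4 b=-419/435 c=1579/870 d=-1579/7830
S(1/2) = 233/116

Δ: Δ0=-9/2, Δ1=4/3, Δ2=-2, Δ3=8/3
row 1: diag=10, rhs=35; c'=3/10, d'=7/2
row 2: denom=10−3·3/10=91/10; d'=(-20−3·7/2)/(91/10)=-305/91
row 3: denom=10−2·20/91=870/91; d'=(28−2·-305/91)/(870/91)=1579/435
back: M3=1579/435
back: M2=-305/91−20/91·1579/435=-361/87
back: M1=7/2−3/10·-361/87=688/145
M: M0=0, M1=688/145, M2=-361/87, M3=1579/435, M4=0
seg 0: a=5, c=M0/2=0, d=(M1−M0)/(6·2)=172/435, b=Δ0−h0·(2M0+M1)/6=-5291/870
seg 1: a=-4, c=M1/2=344/145, d=(M2−M1)/(6·3)=-3869/7830, b=Δ1−h1·(2M1+M2)/6=-1163/870
seg 2: a=0, c=M2/2=-361/174, d=(M3−M2)/(6·2)=94/145, b=Δ2−h2·(2M2+M3)/6=-193/435
seg 3: a=-4, c=M3/2=1579/870, d=(M4−M3)/(6·3)=-1579/7830, b=Δ3−h3·(2M3+M4)/6=-419/435
t_q=1/2 → seg 0, τ=1/2; S=5+-5291/870·τ+0·τ²+172/435·τ³=233/116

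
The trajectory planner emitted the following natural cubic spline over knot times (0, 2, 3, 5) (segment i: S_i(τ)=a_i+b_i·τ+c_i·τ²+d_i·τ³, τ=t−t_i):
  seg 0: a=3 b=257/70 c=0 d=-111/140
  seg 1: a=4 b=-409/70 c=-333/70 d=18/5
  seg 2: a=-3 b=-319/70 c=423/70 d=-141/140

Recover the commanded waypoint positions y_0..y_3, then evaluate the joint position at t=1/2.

y_0=3 y_1=4 y_2=-3 y_3=4
S(1/2) = 1061/224

y_0 = S_0(0) = a_0 = 3
y_1 = S_1(0) = a_1 = 4
y_2 = S_2(0) = a_2 = -3
y_3 = S_2(2) = 4
t_q=1/2 is in segment 0 (τ=1/2); S_0(τ)=1061/224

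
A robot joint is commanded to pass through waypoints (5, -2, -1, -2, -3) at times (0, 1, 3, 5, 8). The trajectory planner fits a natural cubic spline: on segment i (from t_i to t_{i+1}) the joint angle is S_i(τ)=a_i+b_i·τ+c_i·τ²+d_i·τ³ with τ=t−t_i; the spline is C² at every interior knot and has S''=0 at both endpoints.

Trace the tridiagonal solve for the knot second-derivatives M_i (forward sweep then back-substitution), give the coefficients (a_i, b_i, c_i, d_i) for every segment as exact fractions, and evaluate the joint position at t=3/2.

Δ: Δ0=-7, Δ1=1/2, Δ2=-1/2, Δ3=-1/3
row 1: diag=6, rhs=45; c'=1/3, d'=15/2
row 2: denom=8−2·1/3=22/3; d'=(-6−2·15/2)/(22/3)=-63/22
row 3: denom=10−2·3/11=104/11; d'=(1−2·-63/22)/(104/11)=37/52
back: M3=37/52
back: M2=-63/22−3/11·37/52=-159/52
back: M1=15/2−1/3·-159/52=443/52
M: M0=0, M1=443/52, M2=-159/52, M3=37/52, M4=0
seg 0: a=5, c=M0/2=0, d=(M1−M0)/(6·1)=443/312, b=Δ0−h0·(2M0+M1)/6=-2627/312
seg 1: a=-2, c=M1/2=443/104, d=(M2−M1)/(6·2)=-301/312, b=Δ1−h1·(2M1+M2)/6=-649/156
seg 2: a=-1, c=M2/2=-159/104, d=(M3−M2)/(6·2)=49/156, b=Δ2−h2·(2M2+M3)/6=203/156
seg 3: a=-2, c=M3/2=37/104, d=(M4−M3)/(6·3)=-37/936, b=Δ3−h3·(2M3+M4)/6=-163/156
t_q=3/2 → seg 1, τ=1/2; S=-2+-649/156·τ+443/104·τ²+-301/312·τ³=-2609/832

  seg 0: a=5 b=-2627/312 c=0 d=443/312
  seg 1: a=-2 b=-649/156 c=443/104 d=-301/312
  seg 2: a=-1 b=203/156 c=-159/104 d=49/156
  seg 3: a=-2 b=-163/156 c=37/104 d=-37/936
S(3/2) = -2609/832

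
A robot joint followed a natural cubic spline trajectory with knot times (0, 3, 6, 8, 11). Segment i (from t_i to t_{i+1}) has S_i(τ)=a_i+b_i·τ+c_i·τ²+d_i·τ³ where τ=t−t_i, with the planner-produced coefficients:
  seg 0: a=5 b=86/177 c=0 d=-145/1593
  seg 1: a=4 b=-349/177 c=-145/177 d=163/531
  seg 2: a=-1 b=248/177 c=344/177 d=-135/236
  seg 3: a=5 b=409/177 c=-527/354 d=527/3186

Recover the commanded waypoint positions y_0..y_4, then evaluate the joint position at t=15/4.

y_0 = S_0(0) = a_0 = 5
y_1 = S_1(0) = a_1 = 4
y_2 = S_2(0) = a_2 = -1
y_3 = S_3(0) = a_3 = 5
y_4 = S_3(3) = 3
t_q=15/4 is in segment 1 (τ=3/4); S_1(τ)=8269/3776

y_0=5 y_1=4 y_2=-1 y_3=5 y_4=3
S(15/4) = 8269/3776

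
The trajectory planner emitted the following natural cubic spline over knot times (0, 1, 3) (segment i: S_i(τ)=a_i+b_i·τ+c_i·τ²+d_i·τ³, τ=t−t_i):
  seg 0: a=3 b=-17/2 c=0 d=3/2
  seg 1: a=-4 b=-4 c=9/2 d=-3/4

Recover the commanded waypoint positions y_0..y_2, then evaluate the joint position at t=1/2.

y_0 = S_0(0) = a_0 = 3
y_1 = S_1(0) = a_1 = -4
y_2 = S_1(2) = 0
t_q=1/2 is in segment 0 (τ=1/2); S_0(τ)=-17/16

y_0=3 y_1=-4 y_2=0
S(1/2) = -17/16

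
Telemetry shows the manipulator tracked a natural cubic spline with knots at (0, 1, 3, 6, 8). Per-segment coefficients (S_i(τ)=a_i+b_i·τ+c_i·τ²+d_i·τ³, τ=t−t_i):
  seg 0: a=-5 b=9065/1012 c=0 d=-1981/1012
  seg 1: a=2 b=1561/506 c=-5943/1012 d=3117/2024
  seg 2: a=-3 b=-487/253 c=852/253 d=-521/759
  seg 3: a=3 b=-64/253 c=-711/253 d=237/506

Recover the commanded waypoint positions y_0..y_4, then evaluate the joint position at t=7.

y_0=-5 y_1=2 y_2=-3 y_3=3 y_4=-5
S(7) = 205/506

y_0 = S_0(0) = a_0 = -5
y_1 = S_1(0) = a_1 = 2
y_2 = S_2(0) = a_2 = -3
y_3 = S_3(0) = a_3 = 3
y_4 = S_3(2) = -5
t_q=7 is in segment 3 (τ=1); S_3(τ)=205/506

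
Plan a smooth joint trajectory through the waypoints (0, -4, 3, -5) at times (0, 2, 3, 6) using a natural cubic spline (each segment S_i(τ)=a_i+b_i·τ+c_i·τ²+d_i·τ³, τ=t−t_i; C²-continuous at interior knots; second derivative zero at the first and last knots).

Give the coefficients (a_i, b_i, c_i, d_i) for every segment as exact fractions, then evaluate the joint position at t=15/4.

Δ: Δ0=-2, Δ1=7, Δ2=-8/3
row 1: diag=6, rhs=54; c'=1/6, d'=9
row 2: denom=8−1·1/6=47/6; d'=(-58−1·9)/(47/6)=-402/47
back: M2=-402/47
back: M1=9−1/6·-402/47=490/47
M: M0=0, M1=490/47, M2=-402/47, M3=0
seg 0: a=0, c=M0/2=0, d=(M1−M0)/(6·2)=245/282, b=Δ0−h0·(2M0+M1)/6=-772/141
seg 1: a=-4, c=M1/2=245/47, d=(M2−M1)/(6·1)=-446/141, b=Δ1−h1·(2M1+M2)/6=698/141
seg 2: a=3, c=M2/2=-201/47, d=(M3−M2)/(6·3)=67/141, b=Δ2−h2·(2M2+M3)/6=830/141
t_q=15/4 → seg 2, τ=3/4; S=3+830/141·τ+-201/47·τ²+67/141·τ³=15671/3008

  seg 0: a=0 b=-772/141 c=0 d=245/282
  seg 1: a=-4 b=698/141 c=245/47 d=-446/141
  seg 2: a=3 b=830/141 c=-201/47 d=67/141
S(15/4) = 15671/3008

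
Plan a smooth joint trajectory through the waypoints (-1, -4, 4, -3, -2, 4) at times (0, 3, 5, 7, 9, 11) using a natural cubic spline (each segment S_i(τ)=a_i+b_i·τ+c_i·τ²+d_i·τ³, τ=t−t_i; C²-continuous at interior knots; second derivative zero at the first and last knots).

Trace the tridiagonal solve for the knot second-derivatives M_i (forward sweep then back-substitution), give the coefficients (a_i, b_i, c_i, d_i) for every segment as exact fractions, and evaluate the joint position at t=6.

Δ: Δ0=-1, Δ1=4, Δ2=-7/2, Δ3=1/2, Δ4=3
row 1: diag=10, rhs=30; c'=1/5, d'=3
row 2: denom=8−2·1/5=38/5; d'=(-45−2·3)/(38/5)=-255/38
row 3: denom=8−2·5/19=142/19; d'=(24−2·-255/38)/(142/19)=711/142
row 4: denom=8−2·19/71=530/71; d'=(15−2·711/142)/(530/71)=177/265
back: M4=177/265
back: M3=711/142−19/71·177/265=2559/530
back: M2=-255/38−5/19·2559/530=-423/53
back: M1=3−1/5·-423/53=1218/265
M: M0=0, M1=1218/265, M2=-423/53, M3=2559/530, M4=177/265, M5=0
seg 0: a=-1, c=M0/2=0, d=(M1−M0)/(6·3)=203/795, b=Δ0−h0·(2M0+M1)/6=-874/265
seg 1: a=-4, c=M1/2=609/265, d=(M2−M1)/(6·2)=-1111/1060, b=Δ1−h1·(2M1+M2)/6=953/265
seg 2: a=4, c=M2/2=-423/106, d=(M3−M2)/(6·2)=2263/2120, b=Δ2−h2·(2M2+M3)/6=56/265
seg 3: a=-3, c=M3/2=2559/1060, d=(M4−M3)/(6·2)=-147/424, b=Δ3−h3·(2M3+M4)/6=-1559/530
seg 4: a=-2, c=M4/2=177/530, d=(M5−M4)/(6·2)=-59/1060, b=Δ4−h4·(2M4+M5)/6=677/265
t_q=6 → seg 2, τ=1; S=4+56/265·τ+-423/106·τ²+2263/2120·τ³=2731/2120

  seg 0: a=-1 b=-874/265 c=0 d=203/795
  seg 1: a=-4 b=953/265 c=609/265 d=-1111/1060
  seg 2: a=4 b=56/265 c=-423/106 d=2263/2120
  seg 3: a=-3 b=-1559/530 c=2559/1060 d=-147/424
  seg 4: a=-2 b=677/265 c=177/530 d=-59/1060
S(6) = 2731/2120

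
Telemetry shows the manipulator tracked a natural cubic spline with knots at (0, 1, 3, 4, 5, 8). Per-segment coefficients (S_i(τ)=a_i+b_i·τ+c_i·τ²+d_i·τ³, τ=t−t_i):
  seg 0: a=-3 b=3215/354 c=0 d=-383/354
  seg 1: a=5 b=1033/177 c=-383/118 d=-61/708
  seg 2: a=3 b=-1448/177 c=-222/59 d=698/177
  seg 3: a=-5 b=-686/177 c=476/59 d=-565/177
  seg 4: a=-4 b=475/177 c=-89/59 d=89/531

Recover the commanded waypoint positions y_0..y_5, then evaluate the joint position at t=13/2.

y_0 = S_0(0) = a_0 = -3
y_1 = S_1(0) = a_1 = 5
y_2 = S_2(0) = a_2 = 3
y_3 = S_3(0) = a_3 = -5
y_4 = S_4(0) = a_4 = -4
y_5 = S_4(3) = -5
t_q=13/2 is in segment 4 (τ=3/2); S_4(τ)=-1323/472

y_0=-3 y_1=5 y_2=3 y_3=-5 y_4=-4 y_5=-5
S(13/2) = -1323/472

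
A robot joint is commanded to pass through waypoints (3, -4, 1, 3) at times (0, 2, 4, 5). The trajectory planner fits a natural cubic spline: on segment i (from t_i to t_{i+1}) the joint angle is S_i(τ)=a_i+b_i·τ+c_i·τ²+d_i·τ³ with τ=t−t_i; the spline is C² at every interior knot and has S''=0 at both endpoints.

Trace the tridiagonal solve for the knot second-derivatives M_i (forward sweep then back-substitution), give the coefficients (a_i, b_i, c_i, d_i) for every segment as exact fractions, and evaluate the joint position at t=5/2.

  seg 0: a=3 b=-57/11 c=0 d=37/88
  seg 1: a=-4 b=-3/22 c=111/44 d=-53/88
  seg 2: a=1 b=30/11 c=-12/11 d=4/11
S(5/2) = -2473/704

Δ: Δ0=-7/2, Δ1=5/2, Δ2=2
row 1: diag=8, rhs=36; c'=1/4, d'=9/2
row 2: denom=6−2·1/4=11/2; d'=(-3−2·9/2)/(11/2)=-24/11
back: M2=-24/11
back: M1=9/2−1/4·-24/11=111/22
M: M0=0, M1=111/22, M2=-24/11, M3=0
seg 0: a=3, c=M0/2=0, d=(M1−M0)/(6·2)=37/88, b=Δ0−h0·(2M0+M1)/6=-57/11
seg 1: a=-4, c=M1/2=111/44, d=(M2−M1)/(6·2)=-53/88, b=Δ1−h1·(2M1+M2)/6=-3/22
seg 2: a=1, c=M2/2=-12/11, d=(M3−M2)/(6·1)=4/11, b=Δ2−h2·(2M2+M3)/6=30/11
t_q=5/2 → seg 1, τ=1/2; S=-4+-3/22·τ+111/44·τ²+-53/88·τ³=-2473/704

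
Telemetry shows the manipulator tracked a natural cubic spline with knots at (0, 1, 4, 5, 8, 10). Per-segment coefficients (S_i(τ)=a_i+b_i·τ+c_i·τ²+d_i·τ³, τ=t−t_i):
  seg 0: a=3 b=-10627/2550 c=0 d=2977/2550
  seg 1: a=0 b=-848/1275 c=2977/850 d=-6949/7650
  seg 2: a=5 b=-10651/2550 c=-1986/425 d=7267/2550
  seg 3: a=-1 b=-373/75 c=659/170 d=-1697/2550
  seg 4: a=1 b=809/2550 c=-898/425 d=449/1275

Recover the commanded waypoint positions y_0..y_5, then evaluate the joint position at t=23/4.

y_0 = S_0(0) = a_0 = 3
y_1 = S_1(0) = a_1 = 0
y_2 = S_2(0) = a_2 = 5
y_3 = S_3(0) = a_3 = -1
y_4 = S_4(0) = a_4 = 1
y_5 = S_4(2) = -4
t_q=23/4 is in segment 3 (τ=3/4); S_3(τ)=-30793/10880

y_0=3 y_1=0 y_2=5 y_3=-1 y_4=1 y_5=-4
S(23/4) = -30793/10880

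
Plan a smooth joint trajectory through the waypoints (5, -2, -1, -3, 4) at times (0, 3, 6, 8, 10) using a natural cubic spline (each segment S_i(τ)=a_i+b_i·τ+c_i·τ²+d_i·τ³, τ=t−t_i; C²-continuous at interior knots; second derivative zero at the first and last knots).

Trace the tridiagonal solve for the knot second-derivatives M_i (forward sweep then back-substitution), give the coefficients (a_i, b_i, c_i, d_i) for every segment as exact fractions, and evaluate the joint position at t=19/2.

  seg 0: a=5 b=-183/56 c=0 d=157/1512
  seg 1: a=-2 b=-13/28 c=157/168 d=-337/1512
  seg 2: a=-1 b=-7/8 c=-15/14 d=113/224
  seg 3: a=-3 b=25/28 c=219/112 d=-73/224
S(19/2) = 2937/1792

Δ: Δ0=-7/3, Δ1=1/3, Δ2=-1, Δ3=7/2
row 1: diag=12, rhs=16; c'=1/4, d'=4/3
row 2: denom=10−3·1/4=37/4; d'=(-8−3·4/3)/(37/4)=-48/37
row 3: denom=8−2·8/37=280/37; d'=(27−2·-48/37)/(280/37)=219/56
back: M3=219/56
back: M2=-48/37−8/37·219/56=-15/7
back: M1=4/3−1/4·-15/7=157/84
M: M0=0, M1=157/84, M2=-15/7, M3=219/56, M4=0
seg 0: a=5, c=M0/2=0, d=(M1−M0)/(6·3)=157/1512, b=Δ0−h0·(2M0+M1)/6=-183/56
seg 1: a=-2, c=M1/2=157/168, d=(M2−M1)/(6·3)=-337/1512, b=Δ1−h1·(2M1+M2)/6=-13/28
seg 2: a=-1, c=M2/2=-15/14, d=(M3−M2)/(6·2)=113/224, b=Δ2−h2·(2M2+M3)/6=-7/8
seg 3: a=-3, c=M3/2=219/112, d=(M4−M3)/(6·2)=-73/224, b=Δ3−h3·(2M3+M4)/6=25/28
t_q=19/2 → seg 3, τ=3/2; S=-3+25/28·τ+219/112·τ²+-73/224·τ³=2937/1792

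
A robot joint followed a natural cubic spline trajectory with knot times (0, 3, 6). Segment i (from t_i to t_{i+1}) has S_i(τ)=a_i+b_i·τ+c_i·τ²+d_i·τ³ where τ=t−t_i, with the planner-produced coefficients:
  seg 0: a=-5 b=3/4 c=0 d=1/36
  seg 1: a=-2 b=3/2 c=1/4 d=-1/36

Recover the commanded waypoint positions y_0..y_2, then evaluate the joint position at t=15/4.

y_0 = S_0(0) = a_0 = -5
y_1 = S_1(0) = a_1 = -2
y_2 = S_1(3) = 4
t_q=15/4 is in segment 1 (τ=3/4); S_1(τ)=-191/256

y_0=-5 y_1=-2 y_2=4
S(15/4) = -191/256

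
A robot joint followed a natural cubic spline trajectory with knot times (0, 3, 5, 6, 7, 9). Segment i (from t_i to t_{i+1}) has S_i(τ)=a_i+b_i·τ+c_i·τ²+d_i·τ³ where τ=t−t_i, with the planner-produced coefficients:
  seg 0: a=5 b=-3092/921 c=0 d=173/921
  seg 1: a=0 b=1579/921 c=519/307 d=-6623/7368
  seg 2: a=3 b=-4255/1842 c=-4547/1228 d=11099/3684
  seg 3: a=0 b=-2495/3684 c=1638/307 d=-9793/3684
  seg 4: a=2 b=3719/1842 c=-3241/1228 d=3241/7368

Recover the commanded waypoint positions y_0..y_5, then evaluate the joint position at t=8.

y_0=5 y_1=0 y_2=3 y_3=0 y_4=2 y_5=-1
S(8) = 4469/2456

y_0 = S_0(0) = a_0 = 5
y_1 = S_1(0) = a_1 = 0
y_2 = S_2(0) = a_2 = 3
y_3 = S_3(0) = a_3 = 0
y_4 = S_4(0) = a_4 = 2
y_5 = S_4(2) = -1
t_q=8 is in segment 4 (τ=1); S_4(τ)=4469/2456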